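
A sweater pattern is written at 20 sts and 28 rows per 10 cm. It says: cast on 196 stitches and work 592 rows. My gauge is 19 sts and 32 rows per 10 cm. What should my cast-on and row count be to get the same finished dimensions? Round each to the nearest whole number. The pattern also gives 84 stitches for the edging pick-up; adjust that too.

Stitches: 196 × 19/20 = 186.20 → 186.
Rows: 592 × 32/28 = 676.57 → 677.
edging pick-up: 84 × 19/20 = 79.80 → 80.

Cast on 186 stitches; work 677 rows; edging pick-up 80 stitches.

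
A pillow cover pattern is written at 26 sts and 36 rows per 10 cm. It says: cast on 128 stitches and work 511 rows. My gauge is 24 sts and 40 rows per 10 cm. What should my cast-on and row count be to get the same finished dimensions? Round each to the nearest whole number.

Cast on 118 stitches; work 568 rows.

Stitches: 128 × 24/26 = 118.15 → 118.
Rows: 511 × 40/36 = 567.78 → 568.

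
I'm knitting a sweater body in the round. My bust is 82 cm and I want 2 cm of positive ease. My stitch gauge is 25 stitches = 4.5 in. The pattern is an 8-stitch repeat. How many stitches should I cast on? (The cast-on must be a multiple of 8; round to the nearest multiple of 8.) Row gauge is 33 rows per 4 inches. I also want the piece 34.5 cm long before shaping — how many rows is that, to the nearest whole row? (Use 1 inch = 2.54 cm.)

Finished = 82 + 2 = 84 cm.
84 cm × 1/2.54 = 33.07 inches.
25/4.5 = 5.556 sts per in; 33.07 × 5.556 = 183.73 sts.
Nearest multiple of 8 → 184.
34.5 cm = 13.58 inches; × 8.25 = 112.06 → 112 rows.

Cast on 184 stitches; work 112 rows.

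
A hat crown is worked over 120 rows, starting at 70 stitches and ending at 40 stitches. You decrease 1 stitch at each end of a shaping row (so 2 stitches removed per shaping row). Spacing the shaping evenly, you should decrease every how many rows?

Decrease every 8th row.

Stitches to remove: |40 − 70| = 30.
Shaping rows needed: 30 / 2 = 15.
120 rows / 15 = every 8 rows.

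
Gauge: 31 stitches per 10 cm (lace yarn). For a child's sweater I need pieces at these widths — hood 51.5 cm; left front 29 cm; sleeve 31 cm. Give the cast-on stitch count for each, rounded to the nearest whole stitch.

hood 160; left front 90; sleeve 96.

Rate = 31/10 = 3.1 sts per cm.
hood: 51.5 × 3.1 = 159.65 → 160.
left front: 29 × 3.1 = 89.90 → 90.
sleeve: 31 × 3.1 = 96.10 → 96.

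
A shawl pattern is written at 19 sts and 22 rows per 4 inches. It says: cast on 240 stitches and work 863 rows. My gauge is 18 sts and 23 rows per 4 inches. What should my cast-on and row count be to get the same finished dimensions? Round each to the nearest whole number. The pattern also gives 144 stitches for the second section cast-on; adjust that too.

Stitches: 240 × 18/19 = 227.37 → 227.
Rows: 863 × 23/22 = 902.23 → 902.
second section cast-on: 144 × 18/19 = 136.42 → 136.

Cast on 227 stitches; work 902 rows; second section cast-on 136 stitches.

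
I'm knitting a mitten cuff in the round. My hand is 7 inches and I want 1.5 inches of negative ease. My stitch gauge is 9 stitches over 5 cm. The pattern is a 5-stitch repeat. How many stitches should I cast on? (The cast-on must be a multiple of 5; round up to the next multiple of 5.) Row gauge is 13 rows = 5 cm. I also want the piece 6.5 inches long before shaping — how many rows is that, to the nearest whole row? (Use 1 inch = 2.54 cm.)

Cast on 30 stitches; work 43 rows.

Finished = 7 − 1.5 = 5.5 inches.
5.5 inches × 2.54 = 13.97 cm.
9/5 = 1.8 sts per cm; 13.97 × 1.8 = 25.15 sts.
Next multiple of 5 → 30.
6.5 inches = 16.51 cm; × 2.6 = 42.93 → 43 rows.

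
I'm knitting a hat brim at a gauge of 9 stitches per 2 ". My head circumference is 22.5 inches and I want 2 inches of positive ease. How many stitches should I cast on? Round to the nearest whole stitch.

Finished = 22.5 + 2 = 24.5 in.
9 / 2 = 4.5 sts per inch.
24.50 × 4.5 = 110.25 sts.
→ 110 sts.

110 stitches.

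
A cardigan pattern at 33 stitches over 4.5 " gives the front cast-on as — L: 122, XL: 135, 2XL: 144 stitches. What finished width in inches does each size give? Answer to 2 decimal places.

33/4.5 = 7.333 sts per in.
L: 122 / 7.333 = 16.636 → 16.64 in.
XL: 135 / 7.333 = 18.409 → 18.41 in.
2XL: 144 / 7.333 = 19.636 → 19.64 in.

L 16.64 inches; XL 18.41 inches; 2XL 19.64 inches.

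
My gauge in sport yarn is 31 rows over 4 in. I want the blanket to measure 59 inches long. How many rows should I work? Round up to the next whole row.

31 rows / 4 in = 7.75 rows per inch.
59 × 7.75 = 457.25 rows.
Round up → 458.

Knit 458 rows.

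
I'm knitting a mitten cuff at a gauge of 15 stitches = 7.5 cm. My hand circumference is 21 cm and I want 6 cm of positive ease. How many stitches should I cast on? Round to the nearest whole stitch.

Finished = 21 + 6 = 27 cm.
15 / 7.5 = 2 sts per cm.
27.00 × 2 = 54.00 sts.

Cast on 54 stitches.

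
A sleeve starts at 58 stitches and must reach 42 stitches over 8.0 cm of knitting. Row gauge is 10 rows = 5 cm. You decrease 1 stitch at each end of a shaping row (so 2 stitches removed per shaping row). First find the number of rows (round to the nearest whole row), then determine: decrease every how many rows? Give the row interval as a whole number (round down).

Decrease every 2nd row.

Rows = 8.0 × 2 = 16.0 → 16 rows.
Stitches to remove: 16 → 8 shaping rows (at 2 st each).
16 / 8 = 2.00 → every 2 rows.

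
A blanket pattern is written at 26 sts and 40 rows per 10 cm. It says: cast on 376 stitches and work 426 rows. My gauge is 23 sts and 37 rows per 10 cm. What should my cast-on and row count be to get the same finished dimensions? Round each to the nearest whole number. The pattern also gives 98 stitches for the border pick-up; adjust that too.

Cast on 333 stitches; work 394 rows; border pick-up 87 stitches.

Stitches: 376 × 23/26 = 332.62 → 333.
Rows: 426 × 37/40 = 394.05 → 394.
border pick-up: 98 × 23/26 = 86.69 → 87.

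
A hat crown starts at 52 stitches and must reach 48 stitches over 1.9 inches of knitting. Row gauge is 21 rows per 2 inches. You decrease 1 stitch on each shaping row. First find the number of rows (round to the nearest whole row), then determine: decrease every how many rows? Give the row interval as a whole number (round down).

Rows = 1.9 × 10.5 = 19.9 → 20 rows.
Stitches to remove: 4 → 4 shaping rows (at 1 st each).
20 / 4 = 5.00 → every 5 rows.

Decrease every 5th row.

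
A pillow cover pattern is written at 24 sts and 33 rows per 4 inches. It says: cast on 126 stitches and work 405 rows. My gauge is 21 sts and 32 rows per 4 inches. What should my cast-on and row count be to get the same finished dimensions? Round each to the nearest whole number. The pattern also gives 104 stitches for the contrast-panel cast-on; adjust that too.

Cast on 110 stitches; work 393 rows; contrast-panel cast-on 91 stitches.

Stitches: 126 × 21/24 = 110.25 → 110.
Rows: 405 × 32/33 = 392.73 → 393.
contrast-panel cast-on: 104 × 21/24 = 91.00 → 91.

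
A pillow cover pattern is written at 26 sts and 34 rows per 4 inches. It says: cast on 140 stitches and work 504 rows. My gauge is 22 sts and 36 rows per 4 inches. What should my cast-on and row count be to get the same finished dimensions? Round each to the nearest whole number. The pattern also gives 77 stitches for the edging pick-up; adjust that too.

Cast on 118 stitches; work 534 rows; edging pick-up 65 stitches.

Stitches: 140 × 22/26 = 118.46 → 118.
Rows: 504 × 36/34 = 533.65 → 534.
edging pick-up: 77 × 22/26 = 65.15 → 65.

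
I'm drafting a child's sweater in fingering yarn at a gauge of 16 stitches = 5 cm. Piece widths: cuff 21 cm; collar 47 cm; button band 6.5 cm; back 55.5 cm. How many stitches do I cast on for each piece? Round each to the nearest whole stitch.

Rate = 16/5 = 3.2 sts per cm.
cuff: 21 × 3.2 = 67.20 → 67.
collar: 47 × 3.2 = 150.40 → 150.
button band: 6.5 × 3.2 = 20.80 → 21.
back: 55.5 × 3.2 = 177.60 → 178.

cuff 67; collar 150; button band 21; back 178.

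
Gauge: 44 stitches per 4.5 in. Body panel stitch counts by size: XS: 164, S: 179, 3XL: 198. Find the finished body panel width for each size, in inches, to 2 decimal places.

XS 16.77 inches; S 18.31 inches; 3XL 20.25 inches.

44/4.5 = 9.778 sts per in.
XS: 164 / 9.778 = 16.773 → 16.77 in.
S: 179 / 9.778 = 18.307 → 18.31 in.
3XL: 198 / 9.778 = 20.250 → 20.25 in.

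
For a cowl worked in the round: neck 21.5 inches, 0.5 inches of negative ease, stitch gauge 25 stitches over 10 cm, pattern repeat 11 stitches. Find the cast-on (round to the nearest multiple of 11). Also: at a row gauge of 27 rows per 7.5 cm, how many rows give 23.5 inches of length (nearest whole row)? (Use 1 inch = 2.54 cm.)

Finished = 21.5 − 0.5 = 21 inches.
21 inches × 2.54 = 53.34 cm.
25/10 = 2.5 sts per cm; 53.34 × 2.5 = 133.35 sts.
Nearest multiple of 11 → 132.
23.5 inches = 59.69 cm; × 3.6 = 214.88 → 215 rows.

Cast on 132 stitches; work 215 rows.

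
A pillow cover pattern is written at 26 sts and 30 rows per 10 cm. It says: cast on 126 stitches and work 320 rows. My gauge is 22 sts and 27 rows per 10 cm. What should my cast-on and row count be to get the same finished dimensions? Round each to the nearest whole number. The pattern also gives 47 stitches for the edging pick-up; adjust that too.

Cast on 107 stitches; work 288 rows; edging pick-up 40 stitches.

Stitches: 126 × 22/26 = 106.62 → 107.
Rows: 320 × 27/30 = 288.00 → 288.
edging pick-up: 47 × 22/26 = 39.77 → 40.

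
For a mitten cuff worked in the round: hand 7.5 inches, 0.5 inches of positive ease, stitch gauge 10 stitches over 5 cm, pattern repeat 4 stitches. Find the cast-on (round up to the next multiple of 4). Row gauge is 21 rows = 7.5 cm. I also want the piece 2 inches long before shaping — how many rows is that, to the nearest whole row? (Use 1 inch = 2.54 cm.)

Finished = 7.5 + 0.5 = 8 inches.
8 inches × 2.54 = 20.32 cm.
10/5 = 2 sts per cm; 20.32 × 2 = 40.64 sts.
Next multiple of 4 → 44.
2 inches = 5.08 cm; × 2.8 = 14.22 → 14 rows.

Cast on 44 stitches; work 14 rows.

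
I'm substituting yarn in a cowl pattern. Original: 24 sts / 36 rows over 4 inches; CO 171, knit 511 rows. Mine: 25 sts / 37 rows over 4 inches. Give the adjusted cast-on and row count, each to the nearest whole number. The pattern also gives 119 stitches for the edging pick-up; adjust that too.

Stitches: 171 × 25/24 = 178.12 → 178.
Rows: 511 × 37/36 = 525.19 → 525.
edging pick-up: 119 × 25/24 = 123.96 → 124.

Cast on 178 stitches; work 525 rows; edging pick-up 124 stitches.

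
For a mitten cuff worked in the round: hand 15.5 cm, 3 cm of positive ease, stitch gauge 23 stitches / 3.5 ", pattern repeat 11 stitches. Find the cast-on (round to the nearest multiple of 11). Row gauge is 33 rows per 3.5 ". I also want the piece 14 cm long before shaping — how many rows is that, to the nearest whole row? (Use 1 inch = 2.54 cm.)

Finished = 15.5 + 3 = 18.5 cm.
18.5 cm × 1/2.54 = 7.28 inches.
23/3.5 = 6.571 sts per in; 7.28 × 6.571 = 47.86 sts.
Nearest multiple of 11 → 44.
14 cm = 5.51 inches; × 9.429 = 51.97 → 52 rows.

Cast on 44 stitches; work 52 rows.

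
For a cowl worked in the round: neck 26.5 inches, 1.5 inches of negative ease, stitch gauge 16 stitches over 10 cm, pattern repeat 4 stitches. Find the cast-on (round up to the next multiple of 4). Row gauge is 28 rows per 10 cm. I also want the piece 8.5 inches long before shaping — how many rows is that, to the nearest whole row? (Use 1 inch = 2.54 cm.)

Finished = 26.5 − 1.5 = 25 inches.
25 inches × 2.54 = 63.50 cm.
16/10 = 1.6 sts per cm; 63.50 × 1.6 = 101.60 sts.
Next multiple of 4 → 104.
8.5 inches = 21.59 cm; × 2.8 = 60.45 → 60 rows.

Cast on 104 stitches; work 60 rows.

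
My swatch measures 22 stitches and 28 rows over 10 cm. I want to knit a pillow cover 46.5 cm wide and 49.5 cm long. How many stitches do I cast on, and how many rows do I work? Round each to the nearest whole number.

Cast on 102 stitches and work 139 rows.

Stitch gauge = 22/10 = 2.2 sts/cm; 46.5 × 2.2 = 102.30 → 102 sts.
Row gauge = 28/10 = 2.8 rows/cm; 49.5 × 2.8 = 138.60 → 139 rows.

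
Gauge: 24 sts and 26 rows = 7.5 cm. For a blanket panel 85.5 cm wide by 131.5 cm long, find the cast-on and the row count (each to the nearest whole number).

Cast on 274 stitches and work 456 rows.

Stitch gauge = 24/7.5 = 3.2 sts/cm; 85.5 × 3.2 = 273.60 → 274 sts.
Row gauge = 26/7.5 = 3.467 rows/cm; 131.5 × 3.467 = 455.87 → 456 rows.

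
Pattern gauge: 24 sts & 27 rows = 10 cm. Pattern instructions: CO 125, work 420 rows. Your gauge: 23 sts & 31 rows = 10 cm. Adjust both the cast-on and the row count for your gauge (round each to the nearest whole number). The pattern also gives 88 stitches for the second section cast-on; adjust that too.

Stitches: 125 × 23/24 = 119.79 → 120.
Rows: 420 × 31/27 = 482.22 → 482.
second section cast-on: 88 × 23/24 = 84.33 → 84.

Cast on 120 stitches; work 482 rows; second section cast-on 84 stitches.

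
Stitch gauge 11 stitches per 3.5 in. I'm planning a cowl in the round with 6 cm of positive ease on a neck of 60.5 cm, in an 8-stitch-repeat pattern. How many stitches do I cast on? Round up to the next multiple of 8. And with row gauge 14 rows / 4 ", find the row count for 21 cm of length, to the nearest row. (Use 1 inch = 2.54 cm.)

Cast on 88 stitches; work 29 rows.

Finished = 60.5 + 6 = 66.5 cm.
66.5 cm × 1/2.54 = 26.18 inches.
11/3.5 = 3.143 sts per in; 26.18 × 3.143 = 82.28 sts.
Next multiple of 8 → 88.
21 cm = 8.27 inches; × 3.5 = 28.94 → 29 rows.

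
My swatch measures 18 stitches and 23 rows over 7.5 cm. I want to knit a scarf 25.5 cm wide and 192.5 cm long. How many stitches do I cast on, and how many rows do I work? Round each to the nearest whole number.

Cast on 61 stitches and work 590 rows.

Stitch gauge = 18/7.5 = 2.4 sts/cm; 25.5 × 2.4 = 61.20 → 61 sts.
Row gauge = 23/7.5 = 3.067 rows/cm; 192.5 × 3.067 = 590.33 → 590 rows.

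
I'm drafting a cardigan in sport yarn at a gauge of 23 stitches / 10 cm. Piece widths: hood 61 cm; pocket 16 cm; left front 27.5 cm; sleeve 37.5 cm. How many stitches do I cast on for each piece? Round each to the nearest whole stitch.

Rate = 23/10 = 2.3 sts per cm.
hood: 61 × 2.3 = 140.30 → 140.
pocket: 16 × 2.3 = 36.80 → 37.
left front: 27.5 × 2.3 = 63.25 → 63.
sleeve: 37.5 × 2.3 = 86.25 → 86.

hood 140; pocket 37; left front 63; sleeve 86.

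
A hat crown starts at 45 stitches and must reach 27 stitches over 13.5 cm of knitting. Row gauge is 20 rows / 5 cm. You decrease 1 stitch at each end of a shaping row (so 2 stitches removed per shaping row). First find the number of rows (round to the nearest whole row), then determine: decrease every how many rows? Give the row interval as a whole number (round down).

Rows = 13.5 × 4 = 54.0 → 54 rows.
Stitches to remove: 18 → 9 shaping rows (at 2 st each).
54 / 9 = 6.00 → every 6 rows.

Decrease every 6th row.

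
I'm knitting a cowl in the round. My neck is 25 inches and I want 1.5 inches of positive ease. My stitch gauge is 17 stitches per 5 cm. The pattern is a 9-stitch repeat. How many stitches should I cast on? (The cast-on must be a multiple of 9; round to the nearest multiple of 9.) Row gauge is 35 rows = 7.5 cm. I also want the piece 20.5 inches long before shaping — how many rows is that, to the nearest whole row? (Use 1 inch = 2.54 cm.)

Cast on 225 stitches; work 243 rows.

Finished = 25 + 1.5 = 26.5 inches.
26.5 inches × 2.54 = 67.31 cm.
17/5 = 3.4 sts per cm; 67.31 × 3.4 = 228.85 sts.
Nearest multiple of 9 → 225.
20.5 inches = 52.07 cm; × 4.667 = 242.99 → 243 rows.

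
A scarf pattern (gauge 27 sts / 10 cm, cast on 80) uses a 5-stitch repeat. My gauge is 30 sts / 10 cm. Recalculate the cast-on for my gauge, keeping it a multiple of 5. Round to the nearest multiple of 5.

80 × 30 / 27 = 88.89.
Nearest multiple of 5: 90.

90 stitches.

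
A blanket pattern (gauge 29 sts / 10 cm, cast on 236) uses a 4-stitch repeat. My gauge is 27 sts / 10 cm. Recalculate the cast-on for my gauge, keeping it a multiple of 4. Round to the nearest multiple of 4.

236 × 27 / 29 = 219.72.
Nearest multiple of 4: 220.

CO 220 sts.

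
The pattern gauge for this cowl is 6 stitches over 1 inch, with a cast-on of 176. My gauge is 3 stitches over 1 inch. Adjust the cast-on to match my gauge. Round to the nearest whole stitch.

Scale factor = 3 / 6 = 0.500.
176 × 3 / 6 = 88.00 sts.

Cast on 88 stitches.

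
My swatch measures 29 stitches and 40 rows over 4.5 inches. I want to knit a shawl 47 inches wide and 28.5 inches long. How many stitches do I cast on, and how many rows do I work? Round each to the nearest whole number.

Cast on 303 stitches and work 253 rows.

Stitch gauge = 29/4.5 = 6.444 sts/in; 47 × 6.444 = 302.89 → 303 sts.
Row gauge = 40/4.5 = 8.889 rows/in; 28.5 × 8.889 = 253.33 → 253 rows.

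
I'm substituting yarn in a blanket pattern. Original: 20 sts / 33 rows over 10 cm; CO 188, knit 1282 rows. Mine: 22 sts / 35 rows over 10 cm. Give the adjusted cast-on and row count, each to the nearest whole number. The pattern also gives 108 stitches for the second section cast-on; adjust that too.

Stitches: 188 × 22/20 = 206.80 → 207.
Rows: 1282 × 35/33 = 1359.70 → 1360.
second section cast-on: 108 × 22/20 = 118.80 → 119.

Cast on 207 stitches; work 1360 rows; second section cast-on 119 stitches.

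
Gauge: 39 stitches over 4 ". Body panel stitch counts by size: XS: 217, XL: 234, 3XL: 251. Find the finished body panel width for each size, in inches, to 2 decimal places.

39/4 = 9.75 sts per in.
XS: 217 / 9.75 = 22.256 → 22.26 in.
XL: 234 / 9.75 = 24.000 → 24.00 in.
3XL: 251 / 9.75 = 25.744 → 25.74 in.

XS 22.26 inches; XL 24.00 inches; 3XL 25.74 inches.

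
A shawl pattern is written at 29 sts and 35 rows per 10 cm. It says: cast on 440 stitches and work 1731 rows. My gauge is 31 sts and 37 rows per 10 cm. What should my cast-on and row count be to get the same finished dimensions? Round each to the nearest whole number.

Cast on 470 stitches; work 1830 rows.

Stitches: 440 × 31/29 = 470.34 → 470.
Rows: 1731 × 37/35 = 1829.91 → 1830.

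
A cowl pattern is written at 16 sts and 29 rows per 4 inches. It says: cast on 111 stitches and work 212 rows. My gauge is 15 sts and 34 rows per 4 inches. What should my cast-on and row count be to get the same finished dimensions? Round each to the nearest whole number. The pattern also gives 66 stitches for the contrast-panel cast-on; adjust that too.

Cast on 104 stitches; work 249 rows; contrast-panel cast-on 62 stitches.

Stitches: 111 × 15/16 = 104.06 → 104.
Rows: 212 × 34/29 = 248.55 → 249.
contrast-panel cast-on: 66 × 15/16 = 61.88 → 62.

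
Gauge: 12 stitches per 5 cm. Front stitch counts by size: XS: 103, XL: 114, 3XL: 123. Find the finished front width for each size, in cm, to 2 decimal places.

XS 42.92 cm; XL 47.50 cm; 3XL 51.25 cm.

12/5 = 2.4 sts per cm.
XS: 103 / 2.4 = 42.917 → 42.92 cm.
XL: 114 / 2.4 = 47.500 → 47.50 cm.
3XL: 123 / 2.4 = 51.250 → 51.25 cm.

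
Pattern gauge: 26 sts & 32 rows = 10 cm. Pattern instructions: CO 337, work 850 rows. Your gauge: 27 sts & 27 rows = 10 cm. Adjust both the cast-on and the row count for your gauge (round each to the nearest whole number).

Cast on 350 stitches; work 717 rows.

Stitches: 337 × 27/26 = 349.96 → 350.
Rows: 850 × 27/32 = 717.19 → 717.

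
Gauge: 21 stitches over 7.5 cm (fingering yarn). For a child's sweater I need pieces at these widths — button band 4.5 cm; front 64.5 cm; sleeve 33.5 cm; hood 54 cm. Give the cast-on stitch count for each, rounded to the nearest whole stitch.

Rate = 21/7.5 = 2.8 sts per cm.
button band: 4.5 × 2.8 = 12.60 → 13.
front: 64.5 × 2.8 = 180.60 → 181.
sleeve: 33.5 × 2.8 = 93.80 → 94.
hood: 54 × 2.8 = 151.20 → 151.

button band 13; front 181; sleeve 94; hood 151.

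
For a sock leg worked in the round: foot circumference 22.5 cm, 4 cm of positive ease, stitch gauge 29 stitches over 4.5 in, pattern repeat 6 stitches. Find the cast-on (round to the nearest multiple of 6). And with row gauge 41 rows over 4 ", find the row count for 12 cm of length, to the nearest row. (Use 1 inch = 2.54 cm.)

Cast on 66 stitches; work 48 rows.

Finished = 22.5 + 4 = 26.5 cm.
26.5 cm × 1/2.54 = 10.43 inches.
29/4.5 = 6.444 sts per in; 10.43 × 6.444 = 67.24 sts.
Nearest multiple of 6 → 66.
12 cm = 4.72 inches; × 10.25 = 48.43 → 48 rows.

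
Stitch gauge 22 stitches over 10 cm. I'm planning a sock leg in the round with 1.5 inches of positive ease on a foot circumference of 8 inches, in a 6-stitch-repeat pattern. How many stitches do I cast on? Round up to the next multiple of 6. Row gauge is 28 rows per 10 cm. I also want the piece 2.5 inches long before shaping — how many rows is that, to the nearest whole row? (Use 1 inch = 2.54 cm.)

Cast on 54 stitches; work 18 rows.

Finished = 8 + 1.5 = 9.5 inches.
9.5 inches × 2.54 = 24.13 cm.
22/10 = 2.2 sts per cm; 24.13 × 2.2 = 53.09 sts.
Next multiple of 6 → 54.
2.5 inches = 6.35 cm; × 2.8 = 17.78 → 18 rows.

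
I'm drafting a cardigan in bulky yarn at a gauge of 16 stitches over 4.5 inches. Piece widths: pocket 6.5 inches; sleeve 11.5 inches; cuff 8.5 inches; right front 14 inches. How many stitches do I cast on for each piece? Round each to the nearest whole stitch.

pocket 23; sleeve 41; cuff 30; right front 50.

Rate = 16/4.5 = 3.556 sts per in.
pocket: 6.5 × 3.556 = 23.11 → 23.
sleeve: 11.5 × 3.556 = 40.89 → 41.
cuff: 8.5 × 3.556 = 30.22 → 30.
right front: 14 × 3.556 = 49.78 → 50.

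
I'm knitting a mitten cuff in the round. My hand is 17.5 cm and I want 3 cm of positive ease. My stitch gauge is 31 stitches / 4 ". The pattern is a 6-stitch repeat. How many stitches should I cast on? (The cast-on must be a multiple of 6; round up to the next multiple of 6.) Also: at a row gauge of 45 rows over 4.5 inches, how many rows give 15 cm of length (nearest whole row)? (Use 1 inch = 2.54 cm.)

Finished = 17.5 + 3 = 20.5 cm.
20.5 cm × 1/2.54 = 8.07 inches.
31/4 = 7.75 sts per in; 8.07 × 7.75 = 62.55 sts.
Next multiple of 6 → 66.
15 cm = 5.91 inches; × 10 = 59.06 → 59 rows.

Cast on 66 stitches; work 59 rows.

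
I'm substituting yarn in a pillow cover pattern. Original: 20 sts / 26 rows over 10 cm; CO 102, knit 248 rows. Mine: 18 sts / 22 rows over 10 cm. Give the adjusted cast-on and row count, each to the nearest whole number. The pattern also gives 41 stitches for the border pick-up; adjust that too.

Cast on 92 stitches; work 210 rows; border pick-up 37 stitches.

Stitches: 102 × 18/20 = 91.80 → 92.
Rows: 248 × 22/26 = 209.85 → 210.
border pick-up: 41 × 18/20 = 36.90 → 37.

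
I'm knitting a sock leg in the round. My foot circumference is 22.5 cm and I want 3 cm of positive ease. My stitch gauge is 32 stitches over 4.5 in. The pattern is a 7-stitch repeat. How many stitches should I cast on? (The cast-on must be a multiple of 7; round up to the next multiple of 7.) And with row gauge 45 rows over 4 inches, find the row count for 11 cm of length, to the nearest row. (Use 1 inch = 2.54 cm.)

Cast on 77 stitches; work 49 rows.

Finished = 22.5 + 3 = 25.5 cm.
25.5 cm × 1/2.54 = 10.04 inches.
32/4.5 = 7.111 sts per in; 10.04 × 7.111 = 71.39 sts.
Next multiple of 7 → 77.
11 cm = 4.33 inches; × 11.25 = 48.72 → 49 rows.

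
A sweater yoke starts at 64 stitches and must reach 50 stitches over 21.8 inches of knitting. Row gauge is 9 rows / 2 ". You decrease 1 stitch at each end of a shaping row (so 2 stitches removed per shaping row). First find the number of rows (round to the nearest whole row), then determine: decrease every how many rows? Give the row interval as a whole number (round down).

Decrease every 14th row.

Rows = 21.8 × 4.5 = 98.1 → 98 rows.
Stitches to remove: 14 → 7 shaping rows (at 2 st each).
98 / 7 = 14.00 → every 14 rows.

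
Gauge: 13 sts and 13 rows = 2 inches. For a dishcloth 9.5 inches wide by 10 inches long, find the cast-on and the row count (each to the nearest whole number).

Cast on 62 stitches and work 65 rows.

Stitch gauge = 13/2 = 6.5 sts/in; 9.5 × 6.5 = 61.75 → 62 sts.
Row gauge = 13/2 = 6.5 rows/in; 10 × 6.5 = 65.00 → 65 rows.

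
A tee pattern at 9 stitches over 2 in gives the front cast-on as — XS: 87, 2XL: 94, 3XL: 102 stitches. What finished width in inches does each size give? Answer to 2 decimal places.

XS 19.33 inches; 2XL 20.89 inches; 3XL 22.67 inches.

9/2 = 4.5 sts per in.
XS: 87 / 4.5 = 19.333 → 19.33 in.
2XL: 94 / 4.5 = 20.889 → 20.89 in.
3XL: 102 / 4.5 = 22.667 → 22.67 in.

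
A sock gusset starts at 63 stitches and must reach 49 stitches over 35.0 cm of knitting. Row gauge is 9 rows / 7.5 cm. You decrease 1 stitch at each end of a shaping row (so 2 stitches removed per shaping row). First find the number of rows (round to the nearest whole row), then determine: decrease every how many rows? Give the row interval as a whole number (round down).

Rows = 35.0 × 1.2 = 42.0 → 42 rows.
Stitches to remove: 14 → 7 shaping rows (at 2 st each).
42 / 7 = 6.00 → every 6 rows.

Decrease every 6th row.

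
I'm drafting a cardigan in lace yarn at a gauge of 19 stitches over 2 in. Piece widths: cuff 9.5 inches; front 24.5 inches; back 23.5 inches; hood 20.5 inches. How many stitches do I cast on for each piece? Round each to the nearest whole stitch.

Rate = 19/2 = 9.5 sts per in.
cuff: 9.5 × 9.5 = 90.25 → 90.
front: 24.5 × 9.5 = 232.75 → 233.
back: 23.5 × 9.5 = 223.25 → 223.
hood: 20.5 × 9.5 = 194.75 → 195.

cuff 90; front 233; back 223; hood 195.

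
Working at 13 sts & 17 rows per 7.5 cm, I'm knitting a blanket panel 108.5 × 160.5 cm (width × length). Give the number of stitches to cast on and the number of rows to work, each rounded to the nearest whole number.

Cast on 188 stitches and work 364 rows.

Stitch gauge = 13/7.5 = 1.733 sts/cm; 108.5 × 1.733 = 188.07 → 188 sts.
Row gauge = 17/7.5 = 2.267 rows/cm; 160.5 × 2.267 = 363.80 → 364 rows.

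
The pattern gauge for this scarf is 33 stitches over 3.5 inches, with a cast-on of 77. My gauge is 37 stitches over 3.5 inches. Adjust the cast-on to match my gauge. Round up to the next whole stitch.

Scale factor = 37 / 33 = 1.121.
77 × 37 / 33 = 86.33 sts.
→ 87 sts.

87 stitches.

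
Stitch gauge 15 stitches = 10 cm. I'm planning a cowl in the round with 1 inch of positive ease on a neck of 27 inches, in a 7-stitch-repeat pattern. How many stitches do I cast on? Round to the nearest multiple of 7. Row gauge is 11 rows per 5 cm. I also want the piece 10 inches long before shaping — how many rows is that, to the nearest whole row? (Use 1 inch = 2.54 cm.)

Cast on 105 stitches; work 56 rows.

Finished = 27 + 1 = 28 inches.
28 inches × 2.54 = 71.12 cm.
15/10 = 1.5 sts per cm; 71.12 × 1.5 = 106.68 sts.
Nearest multiple of 7 → 105.
10 inches = 25.40 cm; × 2.2 = 55.88 → 56 rows.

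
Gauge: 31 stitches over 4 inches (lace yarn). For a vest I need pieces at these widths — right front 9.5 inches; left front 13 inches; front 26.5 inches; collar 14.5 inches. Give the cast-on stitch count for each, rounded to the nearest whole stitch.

right front 74; left front 101; front 205; collar 112.

Rate = 31/4 = 7.75 sts per in.
right front: 9.5 × 7.75 = 73.62 → 74.
left front: 13 × 7.75 = 100.75 → 101.
front: 26.5 × 7.75 = 205.38 → 205.
collar: 14.5 × 7.75 = 112.38 → 112.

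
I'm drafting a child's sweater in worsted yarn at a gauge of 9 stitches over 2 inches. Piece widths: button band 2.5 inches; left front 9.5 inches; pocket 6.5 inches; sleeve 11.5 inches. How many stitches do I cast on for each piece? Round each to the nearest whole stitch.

button band 11; left front 43; pocket 29; sleeve 52.

Rate = 9/2 = 4.5 sts per in.
button band: 2.5 × 4.5 = 11.25 → 11.
left front: 9.5 × 4.5 = 42.75 → 43.
pocket: 6.5 × 4.5 = 29.25 → 29.
sleeve: 11.5 × 4.5 = 51.75 → 52.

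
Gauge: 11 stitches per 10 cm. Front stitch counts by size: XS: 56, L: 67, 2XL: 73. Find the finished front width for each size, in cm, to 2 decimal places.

XS 50.91 cm; L 60.91 cm; 2XL 66.36 cm.

11/10 = 1.1 sts per cm.
XS: 56 / 1.1 = 50.909 → 50.91 cm.
L: 67 / 1.1 = 60.909 → 60.91 cm.
2XL: 73 / 1.1 = 66.364 → 66.36 cm.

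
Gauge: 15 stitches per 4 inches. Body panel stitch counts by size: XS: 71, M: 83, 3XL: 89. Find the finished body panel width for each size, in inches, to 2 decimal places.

15/4 = 3.75 sts per in.
XS: 71 / 3.75 = 18.933 → 18.93 in.
M: 83 / 3.75 = 22.133 → 22.13 in.
3XL: 89 / 3.75 = 23.733 → 23.73 in.

XS 18.93 inches; M 22.13 inches; 3XL 23.73 inches.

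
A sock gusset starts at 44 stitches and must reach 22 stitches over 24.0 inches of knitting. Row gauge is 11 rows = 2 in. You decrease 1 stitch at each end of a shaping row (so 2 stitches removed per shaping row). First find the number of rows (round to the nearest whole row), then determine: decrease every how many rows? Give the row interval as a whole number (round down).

Decrease every 12th row.

Rows = 24.0 × 5.5 = 132.0 → 132 rows.
Stitches to remove: 22 → 11 shaping rows (at 2 st each).
132 / 11 = 12.00 → every 12 rows.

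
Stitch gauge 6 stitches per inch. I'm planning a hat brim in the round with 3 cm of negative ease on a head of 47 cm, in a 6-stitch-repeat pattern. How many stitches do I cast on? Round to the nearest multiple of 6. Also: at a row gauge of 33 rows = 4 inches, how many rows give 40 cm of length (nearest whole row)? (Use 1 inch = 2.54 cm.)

Cast on 102 stitches; work 130 rows.

Finished = 47 − 3 = 44 cm.
44 cm × 1/2.54 = 17.32 inches.
6/1 = 6 sts per in; 17.32 × 6 = 103.94 sts.
Nearest multiple of 6 → 102.
40 cm = 15.75 inches; × 8.25 = 129.92 → 130 rows.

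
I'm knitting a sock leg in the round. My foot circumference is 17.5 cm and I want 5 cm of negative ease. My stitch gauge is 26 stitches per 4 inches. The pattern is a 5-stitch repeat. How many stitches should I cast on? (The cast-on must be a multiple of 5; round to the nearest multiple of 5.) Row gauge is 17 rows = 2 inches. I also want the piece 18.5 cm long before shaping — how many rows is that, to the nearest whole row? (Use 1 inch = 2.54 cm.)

Cast on 30 stitches; work 62 rows.

Finished = 17.5 − 5 = 12.5 cm.
12.5 cm × 1/2.54 = 4.92 inches.
26/4 = 6.5 sts per in; 4.92 × 6.5 = 31.99 sts.
Nearest multiple of 5 → 30.
18.5 cm = 7.28 inches; × 8.5 = 61.91 → 62 rows.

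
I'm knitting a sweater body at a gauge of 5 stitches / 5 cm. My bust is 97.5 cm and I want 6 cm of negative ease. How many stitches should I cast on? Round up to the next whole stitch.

92 stitches.

Finished = 97.5 − 6 = 91.5 cm.
5 / 5 = 1 sts per cm.
91.50 × 1 = 91.50 sts.
→ 92 sts.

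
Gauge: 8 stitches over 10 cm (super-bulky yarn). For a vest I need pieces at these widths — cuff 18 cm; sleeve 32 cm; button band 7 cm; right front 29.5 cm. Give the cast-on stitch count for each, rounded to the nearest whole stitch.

Rate = 8/10 = 0.8 sts per cm.
cuff: 18 × 0.8 = 14.40 → 14.
sleeve: 32 × 0.8 = 25.60 → 26.
button band: 7 × 0.8 = 5.60 → 6.
right front: 29.5 × 0.8 = 23.60 → 24.

cuff 14; sleeve 26; button band 6; right front 24.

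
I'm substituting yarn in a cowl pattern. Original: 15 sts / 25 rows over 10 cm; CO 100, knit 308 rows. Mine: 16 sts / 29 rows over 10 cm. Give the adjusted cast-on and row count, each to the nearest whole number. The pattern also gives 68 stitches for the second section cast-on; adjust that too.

Stitches: 100 × 16/15 = 106.67 → 107.
Rows: 308 × 29/25 = 357.28 → 357.
second section cast-on: 68 × 16/15 = 72.53 → 73.

Cast on 107 stitches; work 357 rows; second section cast-on 73 stitches.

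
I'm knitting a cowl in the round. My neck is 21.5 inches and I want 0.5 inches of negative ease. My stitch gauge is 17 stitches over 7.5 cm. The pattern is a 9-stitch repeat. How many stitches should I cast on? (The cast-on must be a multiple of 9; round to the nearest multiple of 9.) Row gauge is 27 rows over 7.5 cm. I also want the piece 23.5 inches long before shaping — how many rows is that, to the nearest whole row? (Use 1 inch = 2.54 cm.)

Cast on 117 stitches; work 215 rows.

Finished = 21.5 − 0.5 = 21 inches.
21 inches × 2.54 = 53.34 cm.
17/7.5 = 2.267 sts per cm; 53.34 × 2.267 = 120.90 sts.
Nearest multiple of 9 → 117.
23.5 inches = 59.69 cm; × 3.6 = 214.88 → 215 rows.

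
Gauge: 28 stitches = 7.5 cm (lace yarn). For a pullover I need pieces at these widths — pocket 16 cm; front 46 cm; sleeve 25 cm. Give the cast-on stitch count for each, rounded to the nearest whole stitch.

pocket 60; front 172; sleeve 93.

Rate = 28/7.5 = 3.733 sts per cm.
pocket: 16 × 3.733 = 59.73 → 60.
front: 46 × 3.733 = 171.73 → 172.
sleeve: 25 × 3.733 = 93.33 → 93.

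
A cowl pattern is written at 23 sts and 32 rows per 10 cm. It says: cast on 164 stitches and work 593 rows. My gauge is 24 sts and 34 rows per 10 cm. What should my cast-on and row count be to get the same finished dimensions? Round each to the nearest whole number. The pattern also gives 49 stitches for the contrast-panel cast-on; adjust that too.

Stitches: 164 × 24/23 = 171.13 → 171.
Rows: 593 × 34/32 = 630.06 → 630.
contrast-panel cast-on: 49 × 24/23 = 51.13 → 51.

Cast on 171 stitches; work 630 rows; contrast-panel cast-on 51 stitches.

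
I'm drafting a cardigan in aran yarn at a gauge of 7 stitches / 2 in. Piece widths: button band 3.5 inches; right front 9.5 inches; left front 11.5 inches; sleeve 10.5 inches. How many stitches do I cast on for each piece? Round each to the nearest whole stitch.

button band 12; right front 33; left front 40; sleeve 37.

Rate = 7/2 = 3.5 sts per in.
button band: 3.5 × 3.5 = 12.25 → 12.
right front: 9.5 × 3.5 = 33.25 → 33.
left front: 11.5 × 3.5 = 40.25 → 40.
sleeve: 10.5 × 3.5 = 36.75 → 37.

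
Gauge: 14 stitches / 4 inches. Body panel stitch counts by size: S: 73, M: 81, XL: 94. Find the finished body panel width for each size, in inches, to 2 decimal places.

14/4 = 3.5 sts per in.
S: 73 / 3.5 = 20.857 → 20.86 in.
M: 81 / 3.5 = 23.143 → 23.14 in.
XL: 94 / 3.5 = 26.857 → 26.86 in.

S 20.86 inches; M 23.14 inches; XL 26.86 inches.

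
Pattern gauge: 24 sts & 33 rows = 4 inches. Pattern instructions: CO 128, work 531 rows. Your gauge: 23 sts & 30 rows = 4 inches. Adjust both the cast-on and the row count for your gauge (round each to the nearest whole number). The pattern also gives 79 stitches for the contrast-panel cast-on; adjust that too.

Cast on 123 stitches; work 483 rows; contrast-panel cast-on 76 stitches.

Stitches: 128 × 23/24 = 122.67 → 123.
Rows: 531 × 30/33 = 482.73 → 483.
contrast-panel cast-on: 79 × 23/24 = 75.71 → 76.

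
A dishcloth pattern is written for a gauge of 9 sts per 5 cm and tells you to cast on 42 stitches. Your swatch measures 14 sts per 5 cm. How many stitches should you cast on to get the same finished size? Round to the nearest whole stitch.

Scale factor = 14 / 9 = 1.556.
42 × 14 / 9 = 65.33 sts.
→ 65 sts.

Cast on 65 stitches.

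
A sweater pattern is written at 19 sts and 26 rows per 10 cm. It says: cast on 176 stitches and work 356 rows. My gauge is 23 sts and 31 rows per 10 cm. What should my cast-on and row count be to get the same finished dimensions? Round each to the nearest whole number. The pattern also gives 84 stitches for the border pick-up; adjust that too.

Cast on 213 stitches; work 424 rows; border pick-up 102 stitches.

Stitches: 176 × 23/19 = 213.05 → 213.
Rows: 356 × 31/26 = 424.46 → 424.
border pick-up: 84 × 23/19 = 101.68 → 102.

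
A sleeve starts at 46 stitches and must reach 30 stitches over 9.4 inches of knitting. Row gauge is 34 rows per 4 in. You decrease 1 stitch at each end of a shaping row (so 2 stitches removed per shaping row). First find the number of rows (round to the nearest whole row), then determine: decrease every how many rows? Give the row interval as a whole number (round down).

Decrease every 10th row.

Rows = 9.4 × 8.5 = 79.9 → 80 rows.
Stitches to remove: 16 → 8 shaping rows (at 2 st each).
80 / 8 = 10.00 → every 10 rows.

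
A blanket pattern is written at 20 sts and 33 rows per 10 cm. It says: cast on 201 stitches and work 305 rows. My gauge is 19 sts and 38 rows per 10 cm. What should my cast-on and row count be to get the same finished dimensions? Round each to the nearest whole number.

Cast on 191 stitches; work 351 rows.

Stitches: 201 × 19/20 = 190.95 → 191.
Rows: 305 × 38/33 = 351.21 → 351.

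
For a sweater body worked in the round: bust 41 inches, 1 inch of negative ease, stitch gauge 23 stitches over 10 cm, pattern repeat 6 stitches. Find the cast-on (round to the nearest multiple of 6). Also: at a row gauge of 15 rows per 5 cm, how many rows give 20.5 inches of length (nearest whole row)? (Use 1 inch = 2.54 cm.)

Cast on 234 stitches; work 156 rows.

Finished = 41 − 1 = 40 inches.
40 inches × 2.54 = 101.60 cm.
23/10 = 2.3 sts per cm; 101.60 × 2.3 = 233.68 sts.
Nearest multiple of 6 → 234.
20.5 inches = 52.07 cm; × 3 = 156.21 → 156 rows.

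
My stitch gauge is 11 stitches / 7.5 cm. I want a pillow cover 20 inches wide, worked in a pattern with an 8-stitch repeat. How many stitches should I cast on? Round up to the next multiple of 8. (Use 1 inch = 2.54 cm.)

20 in = 20 × 2.54 = 50.80 cm.
11 / 7.5 = 1.467 sts/cm.
50.80 × 1.467 = 74.51 sts.
→ 80.

80 stitches.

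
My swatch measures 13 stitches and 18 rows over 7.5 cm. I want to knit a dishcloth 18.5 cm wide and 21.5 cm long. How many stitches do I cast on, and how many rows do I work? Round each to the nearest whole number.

Cast on 32 stitches and work 52 rows.

Stitch gauge = 13/7.5 = 1.733 sts/cm; 18.5 × 1.733 = 32.07 → 32 sts.
Row gauge = 18/7.5 = 2.4 rows/cm; 21.5 × 2.4 = 51.60 → 52 rows.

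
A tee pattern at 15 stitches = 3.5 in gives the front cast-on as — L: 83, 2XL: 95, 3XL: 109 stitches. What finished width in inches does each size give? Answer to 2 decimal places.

15/3.5 = 4.286 sts per in.
L: 83 / 4.286 = 19.367 → 19.37 in.
2XL: 95 / 4.286 = 22.167 → 22.17 in.
3XL: 109 / 4.286 = 25.433 → 25.43 in.

L 19.37 inches; 2XL 22.17 inches; 3XL 25.43 inches.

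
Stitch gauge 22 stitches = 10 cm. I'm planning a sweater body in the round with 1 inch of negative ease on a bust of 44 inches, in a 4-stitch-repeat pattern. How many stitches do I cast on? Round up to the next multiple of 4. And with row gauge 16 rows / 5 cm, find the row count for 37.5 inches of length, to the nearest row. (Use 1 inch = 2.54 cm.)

Cast on 244 stitches; work 305 rows.

Finished = 44 − 1 = 43 inches.
43 inches × 2.54 = 109.22 cm.
22/10 = 2.2 sts per cm; 109.22 × 2.2 = 240.28 sts.
Next multiple of 4 → 244.
37.5 inches = 95.25 cm; × 3.2 = 304.80 → 305 rows.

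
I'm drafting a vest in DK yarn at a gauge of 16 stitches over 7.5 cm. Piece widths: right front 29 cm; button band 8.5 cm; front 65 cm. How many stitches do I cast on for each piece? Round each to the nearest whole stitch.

right front 62; button band 18; front 139.

Rate = 16/7.5 = 2.133 sts per cm.
right front: 29 × 2.133 = 61.87 → 62.
button band: 8.5 × 2.133 = 18.13 → 18.
front: 65 × 2.133 = 138.67 → 139.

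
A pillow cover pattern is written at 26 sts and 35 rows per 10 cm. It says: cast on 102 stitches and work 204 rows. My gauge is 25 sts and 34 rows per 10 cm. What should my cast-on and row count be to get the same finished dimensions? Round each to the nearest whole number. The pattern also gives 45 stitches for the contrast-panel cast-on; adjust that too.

Stitches: 102 × 25/26 = 98.08 → 98.
Rows: 204 × 34/35 = 198.17 → 198.
contrast-panel cast-on: 45 × 25/26 = 43.27 → 43.

Cast on 98 stitches; work 198 rows; contrast-panel cast-on 43 stitches.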